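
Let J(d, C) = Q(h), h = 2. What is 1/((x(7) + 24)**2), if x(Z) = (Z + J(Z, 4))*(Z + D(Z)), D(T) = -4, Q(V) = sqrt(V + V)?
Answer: 1/2601 ≈ 0.00038447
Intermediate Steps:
Q(V) = sqrt(2)*sqrt(V) (Q(V) = sqrt(2*V) = sqrt(2)*sqrt(V))
J(d, C) = 2 (J(d, C) = sqrt(2)*sqrt(2) = 2)
x(Z) = (-4 + Z)*(2 + Z) (x(Z) = (Z + 2)*(Z - 4) = (2 + Z)*(-4 + Z) = (-4 + Z)*(2 + Z))
1/((x(7) + 24)**2) = 1/(((-8 + 7**2 - 2*7) + 24)**2) = 1/(((-8 + 49 - 14) + 24)**2) = 1/((27 + 24)**2) = 1/(51**2) = 1/2601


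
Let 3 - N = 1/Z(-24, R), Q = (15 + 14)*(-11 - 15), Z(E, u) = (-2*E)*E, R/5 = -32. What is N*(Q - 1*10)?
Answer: -660287/288 ≈ -2292.7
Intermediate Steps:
R = -160 (R = 5*(-32) = -160)
Z(E, u) = -2*E²
Q = -754 (Q = 29*(-26) = -754)
N = 3457/1152 (N = 3 - 1/((-2*(-24)²)) = 3 - 1/((-2*576)) = 3 - 1/(-1152) = 3 - 1*(-1/1152) = 3 + 1/1152 = 3457/1152 ≈ 3.0009)
N*(Q - 1*10) = 3457*(-754 - 1*10)/1152 = 3457*(-754 - 10)/1152 = (3457/1152)*(-764) = -660287/288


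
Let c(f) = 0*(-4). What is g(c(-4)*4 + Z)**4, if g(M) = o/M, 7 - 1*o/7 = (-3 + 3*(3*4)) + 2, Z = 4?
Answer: 5764801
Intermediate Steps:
c(f) = 0
o = -196 (o = 49 - 7*((-3 + 3*(3*4)) + 2) = 49 - 7*((-3 + 3*12) + 2) = 49 - 7*((-3 + 36) + 2) = 49 - 7*(33 + 2) = 49 - 7*35 = 49 - 245 = -196)
g(M) = -196/M
g(c(-4)*4 + Z)**4 = (-196/(0*4 + 4))**4 = (-196/(0 + 4))**4 = (-196/4)**4 = (-196*1/4)**4 = (-49)**4 = 5764801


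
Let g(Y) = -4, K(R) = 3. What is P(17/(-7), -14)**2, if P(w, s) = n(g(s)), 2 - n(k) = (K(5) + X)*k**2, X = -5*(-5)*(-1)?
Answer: 125316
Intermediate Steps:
X = -25 (X = 25*(-1) = -25)
n(k) = 2 + 22*k**2 (n(k) = 2 - (3 - 25)*k**2 = 2 - (-22)*k**2 = 2 + 22*k**2)
P(w, s) = 354 (P(w, s) = 2 + 22*(-4)**2 = 2 + 22*16 = 2 + 352 = 354)
P(17/(-7), -14)**2 = 354**2 = 125316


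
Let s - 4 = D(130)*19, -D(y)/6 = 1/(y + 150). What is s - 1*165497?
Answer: -23169077/140 ≈ -1.6549e+5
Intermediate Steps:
D(y) = -6/(150 + y) (D(y) = -6/(y + 150) = -6/(150 + y))
s = 503/140 (s = 4 - 6/(150 + 130)*19 = 4 - 6/280*19 = 4 - 6*1/280*19 = 4 - 3/140*19 = 4 - 57/140 = 503/140 ≈ 3.5929)
s - 1*165497 = 503/140 - 1*165497 = 503/140 - 165497 = -23169077/140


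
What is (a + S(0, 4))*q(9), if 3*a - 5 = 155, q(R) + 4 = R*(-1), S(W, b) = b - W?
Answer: -2236/3 ≈ -745.33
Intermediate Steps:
q(R) = -4 - R (q(R) = -4 + R*(-1) = -4 - R)
a = 160/3 (a = 5/3 + (⅓)*155 = 5/3 + 155/3 = 160/3 ≈ 53.333)
(a + S(0, 4))*q(9) = (160/3 + (4 - 1*0))*(-4 - 1*9) = (160/3 + (4 + 0))*(-4 - 9) = (160/3 + 4)*(-13) = (172/3)*(-13) = -2236/3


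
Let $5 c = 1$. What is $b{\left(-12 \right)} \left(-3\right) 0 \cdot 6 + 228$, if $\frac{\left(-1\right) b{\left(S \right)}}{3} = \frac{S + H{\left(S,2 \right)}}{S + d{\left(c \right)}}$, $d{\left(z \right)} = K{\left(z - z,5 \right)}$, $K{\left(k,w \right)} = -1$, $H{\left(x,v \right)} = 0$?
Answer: $228$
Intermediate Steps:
$c = \frac{1}{5}$ ($c = \frac{1}{5} \cdot 1 = \frac{1}{5} \approx 0.2$)
$d{\left(z \right)} = -1$
$b{\left(S \right)} = - \frac{3 S}{-1 + S}$ ($b{\left(S \right)} = - 3 \frac{S + 0}{S - 1} = - 3 \frac{S}{-1 + S} = - \frac{3 S}{-1 + S}$)
$b{\left(-12 \right)} \left(-3\right) 0 \cdot 6 + 228 = \left(-3\right) \left(-12\right) \frac{1}{-1 - 12} \left(-3\right) 0 \cdot 6 + 228 = \left(-3\right) \left(-12\right) \frac{1}{-13} \cdot 0 \cdot 6 + 228 = \left(-3\right) \left(-12\right) \left(- \frac{1}{13}\right) 0 + 228 = \left(- \frac{36}{13}\right) 0 + 228 = 0 + 228 = 228$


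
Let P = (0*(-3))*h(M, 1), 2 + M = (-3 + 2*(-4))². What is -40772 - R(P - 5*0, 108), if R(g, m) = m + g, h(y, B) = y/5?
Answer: -40880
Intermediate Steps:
M = 119 (M = -2 + (-3 + 2*(-4))² = -2 + (-3 - 8)² = -2 + (-11)² = -2 + 121 = 119)
h(y, B) = y/5 (h(y, B) = y*(⅕) = y/5)
P = 0 (P = (0*(-3))*((⅕)*119) = 0*(119/5) = 0)
R(g, m) = g + m
-40772 - R(P - 5*0, 108) = -40772 - ((0 - 5*0) + 108) = -40772 - ((0 + 0) + 108) = -40772 - (0 + 108) = -40772 - 1*108 = -40772 - 108 = -40880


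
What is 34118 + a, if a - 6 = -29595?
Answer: 4529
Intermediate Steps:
a = -29589 (a = 6 - 29595 = -29589)
34118 + a = 34118 - 29589 = 4529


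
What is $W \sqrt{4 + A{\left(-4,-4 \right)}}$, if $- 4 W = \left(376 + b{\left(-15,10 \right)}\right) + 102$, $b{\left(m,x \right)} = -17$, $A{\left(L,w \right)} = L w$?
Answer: $- \frac{461 \sqrt{5}}{2} \approx -515.41$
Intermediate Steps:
$W = - \frac{461}{4}$ ($W = - \frac{\left(376 - 17\right) + 102}{4} = - \frac{359 + 102}{4} = \left(- \frac{1}{4}\right) 461 = - \frac{461}{4} \approx -115.25$)
$W \sqrt{4 + A{\left(-4,-4 \right)}} = - \frac{461 \sqrt{4 - -16}}{4} = - \frac{461 \sqrt{4 + 16}}{4} = - \frac{461 \sqrt{20}}{4} = - \frac{461 \cdot 2 \sqrt{5}}{4} = - \frac{461 \sqrt{5}}{2}$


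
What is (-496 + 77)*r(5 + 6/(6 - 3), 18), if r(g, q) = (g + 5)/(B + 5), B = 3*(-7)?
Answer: 1257/4 ≈ 314.25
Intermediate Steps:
B = -21
r(g, q) = -5/16 - g/16 (r(g, q) = (g + 5)/(-21 + 5) = (5 + g)/(-16) = (5 + g)*(-1/16) = -5/16 - g/16)
(-496 + 77)*r(5 + 6/(6 - 3), 18) = (-496 + 77)*(-5/16 - (5 + 6/(6 - 3))/16) = -419*(-5/16 - (5 + 6/3)/16) = -419*(-5/16 - (5 + 6*(⅓))/16) = -419*(-5/16 - (5 + 2)/16) = -419*(-5/16 - 1/16*7) = -419*(-5/16 - 7/16) = -419*(-¾) = 1257/4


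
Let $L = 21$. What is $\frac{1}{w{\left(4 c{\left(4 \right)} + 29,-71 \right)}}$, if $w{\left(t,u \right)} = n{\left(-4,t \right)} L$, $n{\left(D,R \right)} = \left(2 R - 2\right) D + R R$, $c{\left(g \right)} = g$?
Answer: $\frac{1}{35133} \approx 2.8463 \cdot 10^{-5}$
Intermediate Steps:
$n{\left(D,R \right)} = R^{2} + D \left(-2 + 2 R\right)$ ($n{\left(D,R \right)} = \left(-2 + 2 R\right) D + R^{2} = D \left(-2 + 2 R\right) + R^{2} = R^{2} + D \left(-2 + 2 R\right)$)
$w{\left(t,u \right)} = 168 - 168 t + 21 t^{2}$ ($w{\left(t,u \right)} = \left(t^{2} - -8 + 2 \left(-4\right) t\right) 21 = \left(t^{2} + 8 - 8 t\right) 21 = \left(8 + t^{2} - 8 t\right) 21 = 168 - 168 t + 21 t^{2}$)
$\frac{1}{w{\left(4 c{\left(4 \right)} + 29,-71 \right)}} = \frac{1}{168 - 168 \left(4 \cdot 4 + 29\right) + 21 \left(4 \cdot 4 + 29\right)^{2}} = \frac{1}{168 - 168 \left(16 + 29\right) + 21 \left(16 + 29\right)^{2}} = \frac{1}{168 - 7560 + 21 \cdot 45^{2}} = \frac{1}{168 - 7560 + 21 \cdot 2025} = \frac{1}{168 - 7560 + 42525} = \frac{1}{35133}$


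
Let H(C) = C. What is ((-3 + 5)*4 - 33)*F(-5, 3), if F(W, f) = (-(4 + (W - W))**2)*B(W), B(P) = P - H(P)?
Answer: 0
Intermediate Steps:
B(P) = 0 (B(P) = P - P = 0)
F(W, f) = 0 (F(W, f) = -(4 + (W - W))**2*0 = -(4 + 0)**2*0 = -1*4**2*0 = -1*16*0 = -16*0 = 0)
((-3 + 5)*4 - 33)*F(-5, 3) = ((-3 + 5)*4 - 33)*0 = (2*4 - 33)*0 = (8 - 33)*0 = -25*0 = 0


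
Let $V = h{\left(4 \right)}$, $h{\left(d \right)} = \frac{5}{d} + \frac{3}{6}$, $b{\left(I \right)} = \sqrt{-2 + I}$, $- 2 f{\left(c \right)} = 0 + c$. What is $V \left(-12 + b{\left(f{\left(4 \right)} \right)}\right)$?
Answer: $-21 + \frac{7 i}{2} \approx -21.0 + 3.5 i$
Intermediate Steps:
$f{\left(c \right)} = - \frac{c}{2}$ ($f{\left(c \right)} = - \frac{0 + c}{2} = - \frac{c}{2}$)
$h{\left(d \right)} = \frac{1}{2} + \frac{5}{d}$ ($h{\left(d \right)} = \frac{5}{d} + 3 \cdot \frac{1}{6} = \frac{5}{d} + \frac{1}{2} = \frac{1}{2} + \frac{5}{d}$)
$V = \frac{7}{4}$ ($V = \frac{10 + 4}{2 \cdot 4} = \frac{1}{2} \cdot \frac{1}{4} \cdot 14 = \frac{7}{4} \approx 1.75$)
$V \left(-12 + b{\left(f{\left(4 \right)} \right)}\right) = \frac{7 \left(-12 + \sqrt{-2 - 2}\right)}{4} = \frac{7 \left(-12 + \sqrt{-4}\right)}{4} = \frac{7 \left(-12 + 2 i\right)}{4} = -21 + \frac{7 i}{2}$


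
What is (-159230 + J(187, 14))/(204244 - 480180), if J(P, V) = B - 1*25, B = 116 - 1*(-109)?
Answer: 79515/137968 ≈ 0.57633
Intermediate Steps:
B = 225 (B = 116 + 109 = 225)
J(P, V) = 200 (J(P, V) = 225 - 1*25 = 225 - 25 = 200)
(-159230 + J(187, 14))/(204244 - 480180) = (-159230 + 200)/(204244 - 480180) = -159030/(-275936) = -159030*(-1/275936) = 79515/137968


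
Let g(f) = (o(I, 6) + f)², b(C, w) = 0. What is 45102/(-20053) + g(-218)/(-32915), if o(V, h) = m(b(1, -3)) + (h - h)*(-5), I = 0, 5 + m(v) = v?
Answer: -2481747967/660044495 ≈ -3.7600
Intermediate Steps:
m(v) = -5 + v
o(V, h) = -5 (o(V, h) = (-5 + 0) + (h - h)*(-5) = -5 + 0*(-5) = -5 + 0 = -5)
g(f) = (-5 + f)²
45102/(-20053) + g(-218)/(-32915) = 45102/(-20053) + (-5 - 218)²/(-32915) = 45102*(-1/20053) + (-223)²*(-1/32915) = -45102/20053 + 49729*(-1/32915) = -45102/20053 - 49729/32915 = -2481747967/660044495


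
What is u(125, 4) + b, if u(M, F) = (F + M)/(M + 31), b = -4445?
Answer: -231097/52 ≈ -4444.2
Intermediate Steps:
u(M, F) = (F + M)/(31 + M)
u(125, 4) + b = (4 + 125)/(31 + 125) - 4445 = 129/156 - 4445 = (1/156)*129 - 4445 = 43/52 - 4445 = -231097/52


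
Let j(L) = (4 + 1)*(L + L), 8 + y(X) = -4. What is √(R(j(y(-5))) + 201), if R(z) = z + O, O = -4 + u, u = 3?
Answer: 4*√5 ≈ 8.9443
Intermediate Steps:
y(X) = -12 (y(X) = -8 - 4 = -12)
O = -1 (O = -4 + 3 = -1)
j(L) = 10*L (j(L) = 5*(2*L) = 10*L)
R(z) = -1 + z (R(z) = z - 1 = -1 + z)
√(R(j(y(-5))) + 201) = √((-1 + 10*(-12)) + 201) = √((-1 - 120) + 201) = √(-121 + 201) = √80 = 4*√5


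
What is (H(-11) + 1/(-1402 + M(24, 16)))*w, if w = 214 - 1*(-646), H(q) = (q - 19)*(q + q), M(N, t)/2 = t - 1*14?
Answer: 396751970/699 ≈ 5.6760e+5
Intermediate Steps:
M(N, t) = -28 + 2*t (M(N, t) = 2*(t - 1*14) = 2*(t - 14) = 2*(-14 + t) = -28 + 2*t)
H(q) = 2*q*(-19 + q) (H(q) = (-19 + q)*(2*q) = 2*q*(-19 + q))
w = 860 (w = 214 + 646 = 860)
(H(-11) + 1/(-1402 + M(24, 16)))*w = (2*(-11)*(-19 - 11) + 1/(-1402 + (-28 + 2*16)))*860 = (2*(-11)*(-30) + 1/(-1402 + (-28 + 32)))*860 = (660 + 1/(-1402 + 4))*860 = (660 + 1/(-1398))*860 = (660 - 1/1398)*860 = (922679/1398)*860 = 396751970/699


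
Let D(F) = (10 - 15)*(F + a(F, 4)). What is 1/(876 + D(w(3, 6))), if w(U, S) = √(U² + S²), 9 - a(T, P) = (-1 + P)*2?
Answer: 287/246732 + 5*√5/246732 ≈ 0.0012085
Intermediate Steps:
a(T, P) = 11 - 2*P (a(T, P) = 9 - (-1 + P)*2 = 9 - (-2 + 2*P) = 9 + (2 - 2*P) = 11 - 2*P)
w(U, S) = √(S² + U²)
D(F) = -15 - 5*F (D(F) = (10 - 15)*(F + (11 - 2*4)) = -5*(F + (11 - 8)) = -5*(F + 3) = -5*(3 + F) = -15 - 5*F)
1/(876 + D(w(3, 6))) = 1/(876 + (-15 - 5*√(6² + 3²))) = 1/(876 + (-15 - 5*√(36 + 9))) = 1/(876 + (-15 - 15*√5)) = 1/(861 - 15*√5)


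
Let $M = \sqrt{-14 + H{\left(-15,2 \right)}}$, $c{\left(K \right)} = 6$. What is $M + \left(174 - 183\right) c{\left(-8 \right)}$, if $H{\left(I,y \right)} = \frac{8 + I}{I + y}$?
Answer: $-54 + \frac{5 i \sqrt{91}}{13} \approx -54.0 + 3.669 i$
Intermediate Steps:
$H{\left(I,y \right)} = \frac{8 + I}{I + y}$
$M = \frac{5 i \sqrt{91}}{13}$ ($M = \sqrt{-14 + \frac{8 - 15}{-15 + 2}} = \sqrt{-14 + \frac{1}{-13} \left(-7\right)} = \sqrt{-14 - - \frac{7}{13}} = \sqrt{-14 + \frac{7}{13}} = \sqrt{- \frac{175}{13}} = \frac{5 i \sqrt{91}}{13} \approx 3.669 i$)
$M + \left(174 - 183\right) c{\left(-8 \right)} = \frac{5 i \sqrt{91}}{13} + \left(174 - 183\right) 6 = \frac{5 i \sqrt{91}}{13} - 54 = -54 + \frac{5 i \sqrt{91}}{13}$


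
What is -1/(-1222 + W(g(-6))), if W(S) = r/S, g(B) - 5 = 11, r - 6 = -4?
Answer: 8/9775 ≈ 0.00081841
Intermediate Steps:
r = 2 (r = 6 - 4 = 2)
g(B) = 16 (g(B) = 5 + 11 = 16)
W(S) = 2/S
-1/(-1222 + W(g(-6))) = -1/(-1222 + 2/16) = -1/(-1222 + 2*(1/16)) = -1/(-1222 + ⅛) = -1/(-9775/8) = -1*(-8/9775) = 8/9775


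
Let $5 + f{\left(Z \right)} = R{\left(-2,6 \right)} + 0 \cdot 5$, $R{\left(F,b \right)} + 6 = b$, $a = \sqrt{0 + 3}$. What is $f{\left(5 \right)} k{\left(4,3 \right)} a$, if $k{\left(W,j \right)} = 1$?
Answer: $- 5 \sqrt{3} \approx -8.6602$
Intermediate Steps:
$a = \sqrt{3} \approx 1.732$
$R{\left(F,b \right)} = -6 + b$
$f{\left(Z \right)} = -5$ ($f{\left(Z \right)} = -5 + \left(\left(-6 + 6\right) + 0 \cdot 5\right) = -5 + \left(0 + 0\right) = -5 + 0 = -5$)
$f{\left(5 \right)} k{\left(4,3 \right)} a = - 5 \cdot 1 \sqrt{3} = - 5 \sqrt{3}$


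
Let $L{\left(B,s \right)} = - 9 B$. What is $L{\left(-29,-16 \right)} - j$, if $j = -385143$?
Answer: $385404$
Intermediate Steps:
$L{\left(-29,-16 \right)} - j = \left(-9\right) \left(-29\right) - -385143 = 261 + 385143 = 385404$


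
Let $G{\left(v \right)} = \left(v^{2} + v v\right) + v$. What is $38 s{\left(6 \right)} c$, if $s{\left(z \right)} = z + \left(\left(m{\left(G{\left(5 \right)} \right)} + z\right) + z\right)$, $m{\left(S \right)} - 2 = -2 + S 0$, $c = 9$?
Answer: $6156$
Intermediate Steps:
$G{\left(v \right)} = v + 2 v^{2}$ ($G{\left(v \right)} = \left(v^{2} + v^{2}\right) + v = 2 v^{2} + v = v + 2 v^{2}$)
$m{\left(S \right)} = 0$ ($m{\left(S \right)} = 2 + \left(-2 + S 0\right) = 2 + \left(-2 + 0\right) = 2 - 2 = 0$)
$s{\left(z \right)} = 3 z$ ($s{\left(z \right)} = z + \left(\left(0 + z\right) + z\right) = z + \left(z + z\right) = z + 2 z = 3 z$)
$38 s{\left(6 \right)} c = 38 \cdot 3 \cdot 6 \cdot 9 = 38 \cdot 18 \cdot 9 = 684 \cdot 9 = 6156$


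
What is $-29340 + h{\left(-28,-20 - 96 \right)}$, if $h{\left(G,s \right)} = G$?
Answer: $-29368$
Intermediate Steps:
$-29340 + h{\left(-28,-20 - 96 \right)} = -29340 - 28 = -29368$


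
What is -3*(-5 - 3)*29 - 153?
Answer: 543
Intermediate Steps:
-3*(-5 - 3)*29 - 153 = -3*(-8)*29 - 153 = 24*29 - 153 = 696 - 153 = 543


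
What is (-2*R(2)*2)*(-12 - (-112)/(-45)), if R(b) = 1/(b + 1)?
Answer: 2608/135 ≈ 19.319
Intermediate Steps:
R(b) = 1/(1 + b)
(-2*R(2)*2)*(-12 - (-112)/(-45)) = (-2/(1 + 2)*2)*(-12 - (-112)/(-45)) = (-2/3*2)*(-12 - (-112)*(-1)/45) = (-2*1/3*2)*(-12 - 1*112/45) = (-2/3*2)*(-12 - 112/45) = -4/3*(-652/45) = 2608/135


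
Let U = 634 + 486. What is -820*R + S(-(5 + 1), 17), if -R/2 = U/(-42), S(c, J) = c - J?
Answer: -131269/3 ≈ -43756.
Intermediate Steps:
U = 1120
R = 160/3 (R = -2240/(-42) = -2240*(-1)/42 = -2*(-80/3) = 160/3 ≈ 53.333)
-820*R + S(-(5 + 1), 17) = -820*160/3 + (-(5 + 1) - 1*17) = -131200/3 + (-1*6 - 17) = -131200/3 + (-6 - 17) = -131200/3 - 23 = -131269/3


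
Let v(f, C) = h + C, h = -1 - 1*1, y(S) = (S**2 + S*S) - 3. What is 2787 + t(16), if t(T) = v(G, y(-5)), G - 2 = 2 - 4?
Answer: 2832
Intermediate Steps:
y(S) = -3 + 2*S**2 (y(S) = (S**2 + S**2) - 3 = 2*S**2 - 3 = -3 + 2*S**2)
h = -2 (h = -1 - 1 = -2)
G = 0 (G = 2 + (2 - 4) = 2 - 2 = 0)
v(f, C) = -2 + C
t(T) = 45 (t(T) = -2 + (-3 + 2*(-5)**2) = -2 + (-3 + 2*25) = -2 + (-3 + 50) = -2 + 47 = 45)
2787 + t(16) = 2787 + 45 = 2832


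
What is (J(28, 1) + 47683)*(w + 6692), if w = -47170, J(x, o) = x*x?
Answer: -1961847226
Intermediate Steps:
J(x, o) = x**2
(J(28, 1) + 47683)*(w + 6692) = (28**2 + 47683)*(-47170 + 6692) = (784 + 47683)*(-40478) = 48467*(-40478) = -1961847226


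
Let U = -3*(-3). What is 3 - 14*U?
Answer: -123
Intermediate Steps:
U = 9
3 - 14*U = 3 - 14*9 = 3 - 126 = -123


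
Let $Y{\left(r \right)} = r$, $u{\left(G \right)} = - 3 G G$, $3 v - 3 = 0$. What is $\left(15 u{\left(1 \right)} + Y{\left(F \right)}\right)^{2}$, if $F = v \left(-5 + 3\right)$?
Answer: $2209$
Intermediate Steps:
$v = 1$ ($v = 1 + \frac{1}{3} \cdot 0 = 1 + 0 = 1$)
$u{\left(G \right)} = - 3 G^{2}$
$F = -2$ ($F = 1 \left(-5 + 3\right) = 1 \left(-2\right) = -2$)
$\left(15 u{\left(1 \right)} + Y{\left(F \right)}\right)^{2} = \left(15 \left(- 3 \cdot 1^{2}\right) - 2\right)^{2} = \left(15 \left(\left(-3\right) 1\right) - 2\right)^{2} = \left(15 \left(-3\right) - 2\right)^{2} = \left(-45 - 2\right)^{2} = \left(-47\right)^{2} = 2209$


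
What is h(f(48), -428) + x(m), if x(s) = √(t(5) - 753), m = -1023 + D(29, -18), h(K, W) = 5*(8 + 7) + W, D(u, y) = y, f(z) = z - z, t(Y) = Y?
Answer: -353 + 2*I*√187 ≈ -353.0 + 27.35*I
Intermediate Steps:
f(z) = 0
h(K, W) = 75 + W (h(K, W) = 5*15 + W = 75 + W)
m = -1041 (m = -1023 - 18 = -1041)
x(s) = 2*I*√187 (x(s) = √(5 - 753) = √(-748) = 2*I*√187)
h(f(48), -428) + x(m) = (75 - 428) + 2*I*√187 = -353 + 2*I*√187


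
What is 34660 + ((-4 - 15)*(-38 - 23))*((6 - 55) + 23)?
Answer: 4526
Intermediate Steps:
34660 + ((-4 - 15)*(-38 - 23))*((6 - 55) + 23) = 34660 + (-19*(-61))*(-49 + 23) = 34660 + 1159*(-26) = 34660 - 30134 = 4526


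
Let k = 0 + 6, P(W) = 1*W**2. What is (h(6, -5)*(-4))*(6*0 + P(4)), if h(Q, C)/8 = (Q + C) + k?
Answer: -3584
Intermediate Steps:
P(W) = W**2
k = 6
h(Q, C) = 48 + 8*C + 8*Q (h(Q, C) = 8*((Q + C) + 6) = 8*((C + Q) + 6) = 8*(6 + C + Q) = 48 + 8*C + 8*Q)
(h(6, -5)*(-4))*(6*0 + P(4)) = ((48 + 8*(-5) + 8*6)*(-4))*(6*0 + 4**2) = ((48 - 40 + 48)*(-4))*(0 + 16) = (56*(-4))*16 = -224*16 = -3584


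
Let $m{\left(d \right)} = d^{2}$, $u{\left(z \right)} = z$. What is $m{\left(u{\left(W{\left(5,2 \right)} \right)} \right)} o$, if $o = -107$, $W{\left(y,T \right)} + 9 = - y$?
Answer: $-20972$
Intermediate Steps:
$W{\left(y,T \right)} = -9 - y$
$m{\left(u{\left(W{\left(5,2 \right)} \right)} \right)} o = \left(-9 - 5\right)^{2} \left(-107\right) = \left(-14\right)^{2} \left(-107\right) = 196 \left(-107\right) = -20972$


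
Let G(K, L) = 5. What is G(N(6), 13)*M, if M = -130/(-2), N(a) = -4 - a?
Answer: 325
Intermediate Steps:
M = 65 (M = -130*(-½) = 65)
G(N(6), 13)*M = 5*65 = 325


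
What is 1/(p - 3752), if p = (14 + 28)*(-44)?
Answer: -1/5600 ≈ -0.00017857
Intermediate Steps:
p = -1848 (p = 42*(-44) = -1848)
1/(p - 3752) = 1/(-1848 - 3752) = 1/(-5600) = -1/5600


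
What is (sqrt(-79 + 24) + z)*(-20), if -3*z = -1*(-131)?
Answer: 2620/3 - 20*I*sqrt(55) ≈ 873.33 - 148.32*I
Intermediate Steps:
z = -131/3 (z = -(-1)*(-131)/3 = -1/3*131 = -131/3 ≈ -43.667)
(sqrt(-79 + 24) + z)*(-20) = (sqrt(-79 + 24) - 131/3)*(-20) = (sqrt(-55) - 131/3)*(-20) = (I*sqrt(55) - 131/3)*(-20) = (-131/3 + I*sqrt(55))*(-20) = 2620/3 - 20*I*sqrt(55)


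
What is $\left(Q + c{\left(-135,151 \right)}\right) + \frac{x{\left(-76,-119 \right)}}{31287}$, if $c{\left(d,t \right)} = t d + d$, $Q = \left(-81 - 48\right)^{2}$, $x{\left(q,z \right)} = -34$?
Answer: $- \frac{121362307}{31287} \approx -3879.0$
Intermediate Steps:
$Q = 16641$ ($Q = \left(-129\right)^{2} = 16641$)
$c{\left(d,t \right)} = d + d t$ ($c{\left(d,t \right)} = d t + d = d + d t$)
$\left(Q + c{\left(-135,151 \right)}\right) + \frac{x{\left(-76,-119 \right)}}{31287} = \left(16641 - 135 \left(1 + 151\right)\right) - \frac{34}{31287} = \left(16641 - 20520\right) - \frac{34}{31287} = -3879 - \frac{34}{31287} = - \frac{121362307}{31287}$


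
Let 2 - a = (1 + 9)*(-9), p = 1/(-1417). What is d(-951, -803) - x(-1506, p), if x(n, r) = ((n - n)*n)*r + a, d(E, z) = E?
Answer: -1043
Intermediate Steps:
p = -1/1417 ≈ -0.00070572
a = 92 (a = 2 - (1 + 9)*(-9) = 2 - 10*(-9) = 2 - 1*(-90) = 2 + 90 = 92)
x(n, r) = 92 (x(n, r) = ((n - n)*n)*r + 92 = (0*n)*r + 92 = 0*r + 92 = 0 + 92 = 92)
d(-951, -803) - x(-1506, p) = -951 - 1*92 = -951 - 92 = -1043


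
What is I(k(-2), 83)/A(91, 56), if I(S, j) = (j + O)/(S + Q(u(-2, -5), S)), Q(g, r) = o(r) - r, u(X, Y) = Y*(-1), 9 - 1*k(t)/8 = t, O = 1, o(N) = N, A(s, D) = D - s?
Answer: -3/110 ≈ -0.027273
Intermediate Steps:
k(t) = 72 - 8*t
u(X, Y) = -Y
Q(g, r) = 0 (Q(g, r) = r - r = 0)
I(S, j) = (1 + j)/S (I(S, j) = (j + 1)/(S + 0) = (1 + j)/S)
I(k(-2), 83)/A(91, 56) = ((1 + 83)/(72 - 8*(-2)))/(56 - 1*91) = (84/(72 + 16))/(56 - 91) = (84/88)/(-35) = ((1/88)*84)*(-1/35) = (21/22)*(-1/35) = -3/110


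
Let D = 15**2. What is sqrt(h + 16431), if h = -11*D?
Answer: 2*sqrt(3489) ≈ 118.14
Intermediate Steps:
D = 225
h = -2475 (h = -11*225 = -2475)
sqrt(h + 16431) = sqrt(-2475 + 16431) = sqrt(13956) = 2*sqrt(3489)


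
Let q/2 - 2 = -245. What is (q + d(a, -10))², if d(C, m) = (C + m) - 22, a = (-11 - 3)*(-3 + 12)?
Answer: 414736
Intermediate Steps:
q = -486 (q = 4 + 2*(-245) = 4 - 490 = -486)
a = -126 (a = -14*9 = -126)
d(C, m) = -22 + C + m
(q + d(a, -10))² = (-486 + (-22 - 126 - 10))² = (-486 - 158)² = (-644)² = 414736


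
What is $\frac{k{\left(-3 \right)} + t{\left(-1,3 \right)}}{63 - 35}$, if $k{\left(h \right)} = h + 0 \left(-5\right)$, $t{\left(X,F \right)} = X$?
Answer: $- \frac{1}{7} \approx -0.14286$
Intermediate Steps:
$k{\left(h \right)} = h$ ($k{\left(h \right)} = h + 0 = h$)
$\frac{k{\left(-3 \right)} + t{\left(-1,3 \right)}}{63 - 35} = \frac{-3 - 1}{63 - 35} = \frac{1}{63 + \left(-78 + 43\right)} \left(-4\right) = \frac{1}{63 - 35} \left(-4\right) = \frac{1}{28} \left(-4\right) = - \frac{1}{7}$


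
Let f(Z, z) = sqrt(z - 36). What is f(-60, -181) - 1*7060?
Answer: -7060 + I*sqrt(217) ≈ -7060.0 + 14.731*I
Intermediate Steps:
f(Z, z) = sqrt(-36 + z)
f(-60, -181) - 1*7060 = sqrt(-36 - 181) - 1*7060 = sqrt(-217) - 7060 = I*sqrt(217) - 7060 = -7060 + I*sqrt(217)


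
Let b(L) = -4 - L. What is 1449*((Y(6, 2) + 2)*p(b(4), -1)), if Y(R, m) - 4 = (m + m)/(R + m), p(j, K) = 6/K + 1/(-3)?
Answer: -119301/2 ≈ -59651.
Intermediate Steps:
p(j, K) = -⅓ + 6/K (p(j, K) = 6/K + 1*(-⅓) = 6/K - ⅓ = -⅓ + 6/K)
Y(R, m) = 4 + 2*m/(R + m) (Y(R, m) = 4 + (m + m)/(R + m) = 4 + (2*m)/(R + m) = 4 + 2*m/(R + m))
1449*((Y(6, 2) + 2)*p(b(4), -1)) = 1449*((2*(2*6 + 3*2)/(6 + 2) + 2)*((⅓)*(18 - 1*(-1))/(-1))) = 1449*((2*(12 + 6)/8 + 2)*((⅓)*(-1)*(18 + 1))) = 1449*((2*(⅛)*18 + 2)*((⅓)*(-1)*19)) = 1449*((9/2 + 2)*(-19/3)) = 1449*((13/2)*(-19/3)) = 1449*(-247/6) = -119301/2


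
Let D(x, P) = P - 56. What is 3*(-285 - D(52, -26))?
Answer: -609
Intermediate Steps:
D(x, P) = -56 + P
3*(-285 - D(52, -26)) = 3*(-285 - (-56 - 26)) = 3*(-285 - 1*(-82)) = 3*(-285 + 82) = 3*(-203) = -609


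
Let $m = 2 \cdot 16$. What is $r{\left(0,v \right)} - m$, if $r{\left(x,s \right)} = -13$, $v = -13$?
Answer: $-45$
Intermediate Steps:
$m = 32$
$r{\left(0,v \right)} - m = -13 - 32 = -45$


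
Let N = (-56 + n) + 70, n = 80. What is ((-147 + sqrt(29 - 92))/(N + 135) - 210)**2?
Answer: 2326808106/52441 - 289422*I*sqrt(7)/52441 ≈ 44370.0 - 14.602*I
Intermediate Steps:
N = 94 (N = (-56 + 80) + 70 = 24 + 70 = 94)
((-147 + sqrt(29 - 92))/(N + 135) - 210)**2 = ((-147 + sqrt(29 - 92))/(94 + 135) - 210)**2 = ((-147 + sqrt(-63))/229 - 210)**2 = ((-147 + 3*I*sqrt(7))*(1/229) - 210)**2 = ((-147/229 + 3*I*sqrt(7)/229) - 210)**2 = (-48237/229 + 3*I*sqrt(7)/229)**2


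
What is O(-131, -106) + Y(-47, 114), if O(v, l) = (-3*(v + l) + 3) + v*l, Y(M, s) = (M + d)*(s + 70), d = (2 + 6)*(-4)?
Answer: 64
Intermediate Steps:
d = -32 (d = 8*(-4) = -32)
Y(M, s) = (-32 + M)*(70 + s) (Y(M, s) = (M - 32)*(s + 70) = (-32 + M)*(70 + s))
O(v, l) = 3 - 3*l - 3*v + l*v (O(v, l) = (-3*(l + v) + 3) + l*v = ((-3*l - 3*v) + 3) + l*v = (3 - 3*l - 3*v) + l*v = 3 - 3*l - 3*v + l*v)
O(-131, -106) + Y(-47, 114) = (3 - 3*(-106) - 3*(-131) - 106*(-131)) + (-2240 - 32*114 + 70*(-47) - 47*114) = (3 + 318 + 393 + 13886) + (-2240 - 3648 - 3290 - 5358) = 14600 - 14536 = 64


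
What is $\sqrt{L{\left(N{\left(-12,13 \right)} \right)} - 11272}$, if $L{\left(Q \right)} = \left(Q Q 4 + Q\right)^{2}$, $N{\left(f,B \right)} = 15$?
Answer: $\sqrt{825953} \approx 908.82$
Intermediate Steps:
$L{\left(Q \right)} = \left(Q + 4 Q^{2}\right)^{2}$ ($L{\left(Q \right)} = \left(Q^{2} \cdot 4 + Q\right)^{2} = \left(4 Q^{2} + Q\right)^{2} = \left(Q + 4 Q^{2}\right)^{2}$)
$\sqrt{L{\left(N{\left(-12,13 \right)} \right)} - 11272} = \sqrt{15^{2} \left(1 + 4 \cdot 15\right)^{2} - 11272} = \sqrt{225 \left(1 + 60\right)^{2} - 11272} = \sqrt{225 \cdot 61^{2} - 11272} = \sqrt{225 \cdot 3721 - 11272} = \sqrt{837225 - 11272} = \sqrt{825953}$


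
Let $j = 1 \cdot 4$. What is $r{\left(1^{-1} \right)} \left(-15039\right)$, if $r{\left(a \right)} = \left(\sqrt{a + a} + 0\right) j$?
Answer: $- 60156 \sqrt{2} \approx -85073.0$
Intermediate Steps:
$j = 4$
$r{\left(a \right)} = 4 \sqrt{2} \sqrt{a}$ ($r{\left(a \right)} = \left(\sqrt{a + a} + 0\right) 4 = \left(\sqrt{2 a} + 0\right) 4 = \left(\sqrt{2} \sqrt{a} + 0\right) 4 = \sqrt{2} \sqrt{a} 4 = 4 \sqrt{2} \sqrt{a}$)
$r{\left(1^{-1} \right)} \left(-15039\right) = 4 \sqrt{2} \sqrt{1^{-1}} \left(-15039\right) = 4 \sqrt{2} \sqrt{1} \left(-15039\right) = 4 \sqrt{2} \cdot 1 \left(-15039\right) = 4 \sqrt{2} \left(-15039\right) = - 60156 \sqrt{2}$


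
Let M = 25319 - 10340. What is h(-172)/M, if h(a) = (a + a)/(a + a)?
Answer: 1/14979 ≈ 6.6760e-5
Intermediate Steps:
M = 14979
h(a) = 1 (h(a) = (2*a)/((2*a)) = (2*a)*(1/(2*a)) = 1)
h(-172)/M = 1/14979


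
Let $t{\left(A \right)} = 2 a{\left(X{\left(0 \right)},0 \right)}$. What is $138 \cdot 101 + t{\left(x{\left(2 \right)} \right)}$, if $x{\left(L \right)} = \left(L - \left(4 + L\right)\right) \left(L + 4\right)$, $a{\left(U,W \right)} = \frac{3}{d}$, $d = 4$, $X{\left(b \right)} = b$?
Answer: $\frac{27879}{2} \approx 13940.0$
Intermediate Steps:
$a{\left(U,W \right)} = \frac{3}{4}$
$x{\left(L \right)} = -16 - 4 L$ ($x{\left(L \right)} = - 4 \left(4 + L\right) = -16 - 4 L$)
$t{\left(A \right)} = \frac{3}{2}$ ($t{\left(A \right)} = 2 \cdot \frac{3}{4} = \frac{3}{2}$)
$138 \cdot 101 + t{\left(x{\left(2 \right)} \right)} = 138 \cdot 101 + \frac{3}{2} = 13938 + \frac{3}{2} = \frac{27879}{2}$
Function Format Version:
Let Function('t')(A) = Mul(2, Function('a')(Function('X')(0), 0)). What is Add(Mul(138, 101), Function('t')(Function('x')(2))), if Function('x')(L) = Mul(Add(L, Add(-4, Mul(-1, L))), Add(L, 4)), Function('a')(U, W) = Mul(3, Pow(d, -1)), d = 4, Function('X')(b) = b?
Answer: Rational(27879, 2) ≈ 13940.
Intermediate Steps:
Function('a')(U, W) = Rational(3, 4) (Function('a')(U, W) = Mul(3, Pow(4, -1)) = Mul(3, Rational(1, 4)) = Rational(3, 4))
Function('x')(L) = Add(-16, Mul(-4, L)) (Function('x')(L) = Mul(-4, Add(4, L)) = Add(-16, Mul(-4, L)))
Function('t')(A) = Rational(3, 2) (Function('t')(A) = Mul(2, Rational(3, 4)) = Rational(3, 2))
Add(Mul(138, 101), Function('t')(Function('x')(2))) = Add(Mul(138, 101), Rational(3, 2)) = Add(13938, Rational(3, 2)) = Rational(27879, 2)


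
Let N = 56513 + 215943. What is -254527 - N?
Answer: -526983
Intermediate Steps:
N = 272456
-254527 - N = -254527 - 1*272456 = -254527 - 272456 = -526983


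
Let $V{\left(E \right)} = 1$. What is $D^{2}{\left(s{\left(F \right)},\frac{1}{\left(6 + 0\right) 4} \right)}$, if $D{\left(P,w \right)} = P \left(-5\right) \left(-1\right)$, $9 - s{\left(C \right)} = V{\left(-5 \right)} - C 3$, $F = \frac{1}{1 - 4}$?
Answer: $1225$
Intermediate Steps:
$F = - \frac{1}{3}$ ($F = \frac{1}{-3} = - \frac{1}{3} \approx -0.33333$)
$s{\left(C \right)} = 8 + 3 C$ ($s{\left(C \right)} = 9 - \left(1 - C 3\right) = 9 - \left(1 - 3 C\right) = 9 + \left(-1 + 3 C\right) = 8 + 3 C$)
$D{\left(P,w \right)} = 5 P$ ($D{\left(P,w \right)} = - 5 P \left(-1\right) = 5 P$)
$D^{2}{\left(s{\left(F \right)},\frac{1}{\left(6 + 0\right) 4} \right)} = \left(5 \left(8 + 3 \left(- \frac{1}{3}\right)\right)\right)^{2} = \left(5 \left(8 - 1\right)\right)^{2} = \left(5 \cdot 7\right)^{2} = 35^{2} = 1225$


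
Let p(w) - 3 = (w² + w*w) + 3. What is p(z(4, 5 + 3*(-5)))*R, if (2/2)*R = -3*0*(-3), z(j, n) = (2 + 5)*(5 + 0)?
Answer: 0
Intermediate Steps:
z(j, n) = 35 (z(j, n) = 7*5 = 35)
p(w) = 6 + 2*w² (p(w) = 3 + ((w² + w*w) + 3) = 3 + ((w² + w²) + 3) = 3 + (2*w² + 3) = 3 + (3 + 2*w²) = 6 + 2*w²)
R = 0 (R = -3*0*(-3) = 0*(-3) = 0)
p(z(4, 5 + 3*(-5)))*R = (6 + 2*35²)*0 = (6 + 2*1225)*0 = (6 + 2450)*0 = 2456*0 = 0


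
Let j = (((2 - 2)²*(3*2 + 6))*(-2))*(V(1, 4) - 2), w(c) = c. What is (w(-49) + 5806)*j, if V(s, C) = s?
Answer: 0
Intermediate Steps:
j = 0 (j = (((2 - 2)²*(3*2 + 6))*(-2))*(1 - 2) = ((0²*(6 + 6))*(-2))*(-1) = ((0*12)*(-2))*(-1) = (0*(-2))*(-1) = 0*(-1) = 0)
(w(-49) + 5806)*j = (-49 + 5806)*0 = 5757*0 = 0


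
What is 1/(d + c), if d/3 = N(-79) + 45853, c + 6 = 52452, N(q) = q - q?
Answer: 1/190005 ≈ 5.2630e-6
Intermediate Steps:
N(q) = 0
c = 52446 (c = -6 + 52452 = 52446)
d = 137559 (d = 3*(0 + 45853) = 3*45853 = 137559)
1/(d + c) = 1/(137559 + 52446) = 1/190005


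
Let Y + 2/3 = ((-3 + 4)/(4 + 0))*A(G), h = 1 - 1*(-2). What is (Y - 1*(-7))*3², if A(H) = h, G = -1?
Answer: 255/4 ≈ 63.750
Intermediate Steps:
h = 3 (h = 1 + 2 = 3)
A(H) = 3
Y = 1/12 (Y = -⅔ + ((-3 + 4)/(4 + 0))*3 = -⅔ + (1/4)*3 = -⅔ + (1*(¼))*3 = -⅔ + (¼)*3 = -⅔ + ¾ = 1/12 ≈ 0.083333)
(Y - 1*(-7))*3² = (1/12 - 1*(-7))*3² = (1/12 + 7)*9 = (85/12)*9 = 255/4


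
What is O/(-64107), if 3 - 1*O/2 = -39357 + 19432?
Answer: -39856/64107 ≈ -0.62171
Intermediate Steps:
O = 39856 (O = 6 - 2*(-39357 + 19432) = 6 - 2*(-19925) = 6 + 39850 = 39856)
O/(-64107) = 39856/(-64107) = 39856*(-1/64107) = -39856/64107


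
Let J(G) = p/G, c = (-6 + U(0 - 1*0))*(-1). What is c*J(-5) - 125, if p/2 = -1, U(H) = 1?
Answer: -123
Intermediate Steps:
p = -2 (p = 2*(-1) = -2)
c = 5 (c = (-6 + 1)*(-1) = -5*(-1) = 5)
J(G) = -2/G
c*J(-5) - 125 = 5*(-2/(-5)) - 125 = 5*(-2*(-⅕)) - 125 = 5*(⅖) - 125 = 2 - 125 = -123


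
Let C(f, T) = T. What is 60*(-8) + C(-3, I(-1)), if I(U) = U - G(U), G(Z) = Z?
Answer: -480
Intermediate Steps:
I(U) = 0 (I(U) = U - U = 0)
60*(-8) + C(-3, I(-1)) = 60*(-8) + 0 = -480 + 0 = -480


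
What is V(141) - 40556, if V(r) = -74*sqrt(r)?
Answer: -40556 - 74*sqrt(141) ≈ -41435.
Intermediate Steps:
V(141) - 40556 = -74*sqrt(141) - 40556 = -40556 - 74*sqrt(141)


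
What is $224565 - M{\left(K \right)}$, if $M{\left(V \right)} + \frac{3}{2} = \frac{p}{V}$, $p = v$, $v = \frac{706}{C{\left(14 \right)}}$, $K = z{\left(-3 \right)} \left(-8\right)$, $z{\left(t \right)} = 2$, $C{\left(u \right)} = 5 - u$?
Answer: $\frac{16168435}{72} \approx 2.2456 \cdot 10^{5}$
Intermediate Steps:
$K = -16$ ($K = 2 \left(-8\right) = -16$)
$v = - \frac{706}{9}$ ($v = \frac{706}{5 - 14} = \frac{706}{-9} = 706 \left(- \frac{1}{9}\right) = - \frac{706}{9} \approx -78.444$)
$p = - \frac{706}{9} \approx -78.444$
$M{\left(V \right)} = - \frac{3}{2} - \frac{706}{9 V}$
$224565 - M{\left(K \right)} = 224565 - \frac{-1412 - -432}{18 \left(-16\right)} = 224565 - \frac{1}{18} \left(- \frac{1}{16}\right) \left(-1412 + 432\right) = 224565 - \frac{1}{18} \left(- \frac{1}{16}\right) \left(-980\right) = 224565 - \frac{245}{72} = \frac{16168435}{72}$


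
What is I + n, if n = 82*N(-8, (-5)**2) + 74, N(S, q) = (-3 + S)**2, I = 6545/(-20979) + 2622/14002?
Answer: 209733425144/20981997 ≈ 9995.9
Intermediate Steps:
I = -2616868/20981997 (I = 6545*(-1/20979) + 2622*(1/14002) = -935/2997 + 1311/7001 = -2616868/20981997 ≈ -0.12472)
n = 9996 (n = 82*(-3 - 8)**2 + 74 = 82*(-11)**2 + 74 = 82*121 + 74 = 9922 + 74 = 9996)
I + n = -2616868/20981997 + 9996 = 209733425144/20981997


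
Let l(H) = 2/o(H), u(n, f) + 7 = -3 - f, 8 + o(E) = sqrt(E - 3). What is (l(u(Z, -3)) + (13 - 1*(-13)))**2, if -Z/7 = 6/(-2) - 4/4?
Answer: 2*(2678*sqrt(10) + 8919*I)/(8*sqrt(10) + 27*I) ≈ 664.8 - 4.4073*I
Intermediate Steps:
o(E) = -8 + sqrt(-3 + E) (o(E) = -8 + sqrt(E - 3) = -8 + sqrt(-3 + E))
Z = 28 (Z = -7*(6/(-2) - 4/4) = -7*(6*(-1/2) - 4*1/4) = -7*(-3 - 1) = -7*(-4) = 28)
u(n, f) = -10 - f (u(n, f) = -7 + (-3 - f) = -10 - f)
l(H) = 2/(-8 + sqrt(-3 + H))
(l(u(Z, -3)) + (13 - 1*(-13)))**2 = (2/(-8 + sqrt(-3 + (-10 - 1*(-3)))) + (13 - 1*(-13)))**2 = (2/(-8 + sqrt(-3 + (-10 + 3))) + (13 + 13))**2 = (2/(-8 + sqrt(-3 - 7)) + 26)**2 = (2/(-8 + sqrt(-10)) + 26)**2 = (2/(-8 + I*sqrt(10)) + 26)**2 = (26 + 2/(-8 + I*sqrt(10)))**2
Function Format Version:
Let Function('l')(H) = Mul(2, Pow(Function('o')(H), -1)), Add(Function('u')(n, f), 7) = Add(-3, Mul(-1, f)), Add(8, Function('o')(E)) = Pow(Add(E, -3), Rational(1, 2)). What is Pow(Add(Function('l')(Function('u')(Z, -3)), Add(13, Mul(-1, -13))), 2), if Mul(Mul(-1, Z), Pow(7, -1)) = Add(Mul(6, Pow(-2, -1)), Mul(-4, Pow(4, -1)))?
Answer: Mul(2, Pow(Add(Mul(8, Pow(10, Rational(1, 2))), Mul(27, I)), -1), Add(Mul(2678, Pow(10, Rational(1, 2))), Mul(8919, I))) ≈ Add(664.80, Mul(-4.4073, I))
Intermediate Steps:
Function('o')(E) = Add(-8, Pow(Add(-3, E), Rational(1, 2))) (Function('o')(E) = Add(-8, Pow(Add(E, -3), Rational(1, 2))) = Add(-8, Pow(Add(-3, E), Rational(1, 2))))
Z = 28 (Z = Mul(-7, Add(Mul(6, Pow(-2, -1)), Mul(-4, Pow(4, -1)))) = Mul(-7, Add(Mul(6, Rational(-1, 2)), Mul(-4, Rational(1, 4)))) = Mul(-7, Add(-3, -1)) = Mul(-7, -4) = 28)
Function('u')(n, f) = Add(-10, Mul(-1, f)) (Function('u')(n, f) = Add(-7, Add(-3, Mul(-1, f))) = Add(-10, Mul(-1, f)))
Function('l')(H) = Mul(2, Pow(Add(-8, Pow(Add(-3, H), Rational(1, 2))), -1))
Pow(Add(Function('l')(Function('u')(Z, -3)), Add(13, Mul(-1, -13))), 2) = Pow(Add(Mul(2, Pow(Add(-8, Pow(Add(-3, Add(-10, Mul(-1, -3))), Rational(1, 2))), -1)), Add(13, Mul(-1, -13))), 2) = Pow(Add(Mul(2, Pow(Add(-8, Pow(Add(-3, Add(-10, 3)), Rational(1, 2))), -1)), Add(13, 13)), 2) = Pow(Add(Mul(2, Pow(Add(-8, Pow(Add(-3, -7), Rational(1, 2))), -1)), 26), 2) = Pow(Add(Mul(2, Pow(Add(-8, Pow(-10, Rational(1, 2))), -1)), 26), 2) = Pow(Add(Mul(2, Pow(Add(-8, Mul(I, Pow(10, Rational(1, 2)))), -1)), 26), 2) = Pow(Add(26, Mul(2, Pow(Add(-8, Mul(I, Pow(10, Rational(1, 2)))), -1))), 2)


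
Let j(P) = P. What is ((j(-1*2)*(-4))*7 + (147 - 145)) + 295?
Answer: 353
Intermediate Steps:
((j(-1*2)*(-4))*7 + (147 - 145)) + 295 = ((-1*2*(-4))*7 + (147 - 145)) + 295 = (-2*(-4)*7 + 2) + 295 = (8*7 + 2) + 295 = (56 + 2) + 295 = 58 + 295 = 353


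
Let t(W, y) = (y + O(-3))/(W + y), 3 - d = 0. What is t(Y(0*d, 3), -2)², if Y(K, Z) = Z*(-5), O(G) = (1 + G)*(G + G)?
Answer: 100/289 ≈ 0.34602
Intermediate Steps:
d = 3 (d = 3 - 1*0 = 3 + 0 = 3)
O(G) = 2*G*(1 + G) (O(G) = (1 + G)*(2*G) = 2*G*(1 + G))
Y(K, Z) = -5*Z
t(W, y) = (12 + y)/(W + y) (t(W, y) = (y + 2*(-3)*(1 - 3))/(W + y) = (y + 2*(-3)*(-2))/(W + y) = (y + 12)/(W + y) = (12 + y)/(W + y))
t(Y(0*d, 3), -2)² = ((12 - 2)/(-5*3 - 2))² = (10/(-15 - 2))² = (10/(-17))² = (-1/17*10)² = (-10/17)² = 100/289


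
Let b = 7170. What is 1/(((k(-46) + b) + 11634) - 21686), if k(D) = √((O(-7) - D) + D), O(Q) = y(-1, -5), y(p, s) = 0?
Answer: -1/2882 ≈ -0.00034698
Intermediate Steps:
O(Q) = 0
k(D) = 0 (k(D) = √((0 - D) + D) = √(-D + D) = √0 = 0)
1/(((k(-46) + b) + 11634) - 21686) = 1/(((0 + 7170) + 11634) - 21686) = 1/((7170 + 11634) - 21686) = 1/(18804 - 21686) = 1/(-2882) = -1/2882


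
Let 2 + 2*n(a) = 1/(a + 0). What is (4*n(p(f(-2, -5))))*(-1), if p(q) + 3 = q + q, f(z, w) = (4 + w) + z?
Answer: 38/9 ≈ 4.2222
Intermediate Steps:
f(z, w) = 4 + w + z
p(q) = -3 + 2*q (p(q) = -3 + (q + q) = -3 + 2*q)
n(a) = -1 + 1/(2*a) (n(a) = -1 + 1/(2*(a + 0)) = -1 + 1/(2*a))
(4*n(p(f(-2, -5))))*(-1) = (4*((½ - (-3 + 2*(4 - 5 - 2)))/(-3 + 2*(4 - 5 - 2))))*(-1) = (4*((½ - (-3 + 2*(-3)))/(-3 + 2*(-3))))*(-1) = (4*((½ - (-3 - 6))/(-3 - 6)))*(-1) = (4*((½ - 1*(-9))/(-9)))*(-1) = (4*(-(½ + 9)/9))*(-1) = (4*(-⅑*19/2))*(-1) = (4*(-19/18))*(-1) = -38/9*(-1) = 38/9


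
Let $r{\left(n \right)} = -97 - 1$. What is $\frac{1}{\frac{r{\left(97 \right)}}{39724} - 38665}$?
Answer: $- \frac{19862}{767964279} \approx -2.5863 \cdot 10^{-5}$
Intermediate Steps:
$r{\left(n \right)} = -98$ ($r{\left(n \right)} = -97 - 1 = -98$)
$\frac{1}{\frac{r{\left(97 \right)}}{39724} - 38665} = \frac{1}{- \frac{98}{39724} - 38665} = \frac{1}{\left(-98\right) \frac{1}{39724} - 38665} = \frac{1}{- \frac{49}{19862} - 38665} = \frac{1}{- \frac{767964279}{19862}} = - \frac{19862}{767964279}$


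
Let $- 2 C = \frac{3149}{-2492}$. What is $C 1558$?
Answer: $\frac{2453071}{2492} \approx 984.38$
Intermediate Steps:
$C = \frac{3149}{4984}$ ($C = - \frac{3149 \frac{1}{-2492}}{2} = - \frac{3149 \left(- \frac{1}{2492}\right)}{2} = \left(- \frac{1}{2}\right) \left(- \frac{3149}{2492}\right) = \frac{3149}{4984} \approx 0.63182$)
$C 1558 = \frac{3149}{4984} \cdot 1558 = \frac{2453071}{2492}$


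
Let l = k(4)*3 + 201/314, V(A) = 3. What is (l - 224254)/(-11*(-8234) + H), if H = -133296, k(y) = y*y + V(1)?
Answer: 70397657/13414708 ≈ 5.2478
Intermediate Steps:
k(y) = 3 + y**2 (k(y) = y*y + 3 = y**2 + 3 = 3 + y**2)
l = 18099/314 (l = (3 + 4**2)*3 + 201/314 = (3 + 16)*3 + 201*(1/314) = 19*3 + 201/314 = 57 + 201/314 = 18099/314 ≈ 57.640)
(l - 224254)/(-11*(-8234) + H) = (18099/314 - 224254)/(-11*(-8234) - 133296) = -70397657/(314*(90574 - 133296)) = -70397657/314/(-42722) = -70397657/314*(-1/42722) = 70397657/13414708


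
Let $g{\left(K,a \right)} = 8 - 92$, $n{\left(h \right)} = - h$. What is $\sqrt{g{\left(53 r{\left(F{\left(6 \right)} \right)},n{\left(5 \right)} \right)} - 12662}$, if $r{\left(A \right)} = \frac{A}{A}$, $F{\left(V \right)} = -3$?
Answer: $i \sqrt{12746} \approx 112.9 i$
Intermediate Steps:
$r{\left(A \right)} = 1$
$g{\left(K,a \right)} = -84$ ($g{\left(K,a \right)} = 8 - 92 = -84$)
$\sqrt{g{\left(53 r{\left(F{\left(6 \right)} \right)},n{\left(5 \right)} \right)} - 12662} = \sqrt{-84 - 12662} = \sqrt{-12746} = i \sqrt{12746}$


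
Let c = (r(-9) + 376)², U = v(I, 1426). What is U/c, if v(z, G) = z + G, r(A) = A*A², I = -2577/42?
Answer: 19105/1744526 ≈ 0.010951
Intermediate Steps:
I = -859/14 (I = -2577*1/42 = -859/14 ≈ -61.357)
r(A) = A³
v(z, G) = G + z
U = 19105/14 (U = 1426 - 859/14 = 19105/14 ≈ 1364.6)
c = 124609 (c = ((-9)³ + 376)² = (-729 + 376)² = (-353)² = 124609)
U/c = (19105/14)/124609 = (19105/14)*(1/124609) = 19105/1744526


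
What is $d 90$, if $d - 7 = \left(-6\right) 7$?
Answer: $-3150$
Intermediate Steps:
$d = -35$ ($d = 7 - 42 = -35$)
$d 90 = \left(-35\right) 90 = -3150$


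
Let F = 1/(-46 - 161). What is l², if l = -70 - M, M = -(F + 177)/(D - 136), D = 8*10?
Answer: 3669572929/685584 ≈ 5352.5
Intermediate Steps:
D = 80
F = -1/207 (F = 1/(-207) = -1/207 ≈ -0.0048309)
M = 2617/828 (M = -(-1/207 + 177)/(80 - 136) = -36638/(207*(-56)) = -36638*(-1)/(207*56) = -1*(-2617/828) = 2617/828 ≈ 3.1606)
l = -60577/828 (l = -70 - 1*2617/828 = -70 - 2617/828 = -60577/828 ≈ -73.161)
l² = (-60577/828)² = 3669572929/685584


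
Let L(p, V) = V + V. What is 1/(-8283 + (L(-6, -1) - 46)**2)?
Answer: -1/5979 ≈ -0.00016725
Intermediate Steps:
L(p, V) = 2*V
1/(-8283 + (L(-6, -1) - 46)**2) = 1/(-8283 + (2*(-1) - 46)**2) = 1/(-8283 + (-2 - 46)**2) = 1/(-8283 + (-48)**2) = 1/(-8283 + 2304) = 1/(-5979) = -1/5979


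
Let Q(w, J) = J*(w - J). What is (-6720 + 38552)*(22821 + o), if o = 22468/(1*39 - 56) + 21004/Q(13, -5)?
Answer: 517857968872/765 ≈ 6.7694e+8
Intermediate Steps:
o = -1189594/765 (o = 22468/(1*39 - 56) + 21004/((-5*(13 - 1*(-5)))) = 22468/(39 - 56) + 21004/((-5*(13 + 5))) = 22468/(-17) + 21004/((-5*18)) = 22468*(-1/17) + 21004/(-90) = -22468/17 + 21004*(-1/90) = -22468/17 - 10502/45 = -1189594/765 ≈ -1555.0)
(-6720 + 38552)*(22821 + o) = (-6720 + 38552)*(22821 - 1189594/765) = 31832*(16268471/765) = 517857968872/765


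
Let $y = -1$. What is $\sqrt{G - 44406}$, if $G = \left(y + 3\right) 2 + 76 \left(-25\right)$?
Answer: $i \sqrt{46302} \approx 215.18 i$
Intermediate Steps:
$G = -1896$ ($G = \left(-1 + 3\right) 2 + 76 \left(-25\right) = 2 \cdot 2 - 1900 = 4 - 1900 = -1896$)
$\sqrt{G - 44406} = \sqrt{-1896 - 44406} = \sqrt{-46302} = i \sqrt{46302}$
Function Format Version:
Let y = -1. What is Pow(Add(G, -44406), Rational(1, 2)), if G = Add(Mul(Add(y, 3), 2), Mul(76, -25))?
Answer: Mul(I, Pow(46302, Rational(1, 2))) ≈ Mul(215.18, I)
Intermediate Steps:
G = -1896 (G = Add(Mul(Add(-1, 3), 2), Mul(76, -25)) = Add(Mul(2, 2), -1900) = Add(4, -1900) = -1896)
Pow(Add(G, -44406), Rational(1, 2)) = Pow(Add(-1896, -44406), Rational(1, 2)) = Pow(-46302, Rational(1, 2)) = Mul(I, Pow(46302, Rational(1, 2)))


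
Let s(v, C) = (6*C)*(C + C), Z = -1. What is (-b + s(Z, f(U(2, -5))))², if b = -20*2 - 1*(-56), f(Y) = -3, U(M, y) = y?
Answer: 8464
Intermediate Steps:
s(v, C) = 12*C² (s(v, C) = (6*C)*(2*C) = 12*C²)
b = 16 (b = -40 + 56 = 16)
(-b + s(Z, f(U(2, -5))))² = (-1*16 + 12*(-3)²)² = (-16 + 12*9)² = (-16 + 108)² = 92² = 8464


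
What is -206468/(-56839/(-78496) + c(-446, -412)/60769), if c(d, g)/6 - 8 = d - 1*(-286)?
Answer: -984877843106432/3382460839 ≈ -2.9117e+5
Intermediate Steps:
c(d, g) = 1764 + 6*d (c(d, g) = 48 + 6*(d - 1*(-286)) = 48 + 6*(d + 286) = 48 + 6*(286 + d) = 48 + (1716 + 6*d) = 1764 + 6*d)
-206468/(-56839/(-78496) + c(-446, -412)/60769) = -206468/(-56839/(-78496) + (1764 + 6*(-446))/60769) = -206468/(-56839*(-1/78496) + (1764 - 2676)*(1/60769)) = -206468/(56839/78496 - 912*1/60769) = -206468/(56839/78496 - 912/60769) = -206468/3382460839/4770123424 = -206468*4770123424/3382460839 = -984877843106432/3382460839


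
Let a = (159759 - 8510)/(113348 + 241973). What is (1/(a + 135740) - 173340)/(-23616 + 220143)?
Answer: -8360434999229939/9478777022980803 ≈ -0.88202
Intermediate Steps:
a = 151249/355321 ≈ 0.42567
(1/(a + 135740) - 173340)/(-23616 + 220143) = (1/(151249/355321 + 135740) - 173340)/(-23616 + 220143) = (1/(48231423789/355321) - 173340)/196527 = (355321/48231423789 - 173340)*(1/196527) = -8360434999229939/48231423789*1/196527 = -8360434999229939/9478777022980803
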